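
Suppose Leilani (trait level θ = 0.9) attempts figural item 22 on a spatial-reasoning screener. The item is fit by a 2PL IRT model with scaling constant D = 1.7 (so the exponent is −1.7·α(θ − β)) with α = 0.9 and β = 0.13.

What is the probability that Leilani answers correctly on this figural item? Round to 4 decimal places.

0.7646

P(θ) = 1 / (1 + exp(−D·α(θ − β)))
Exponent: 1.7 × 0.9 × (0.9 − 0.13) = 1.1781
1/(1 + e^{-1.1781}) = 0.7646
P = 0.7646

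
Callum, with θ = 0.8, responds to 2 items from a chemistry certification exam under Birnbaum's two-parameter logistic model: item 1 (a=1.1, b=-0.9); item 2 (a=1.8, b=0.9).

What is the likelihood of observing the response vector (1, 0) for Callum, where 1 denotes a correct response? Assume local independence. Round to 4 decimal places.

P(θ) = 1 / (1 + exp(−a(θ − b)))
P_1 = 1/(1+e^{-1.8700}) = 0.8665
P_2 = 1/(1+e^{0.1800}) = 0.4551
L = P_1 × (1−P_2) = 0.8665 × 0.5449 = 0.47211

0.4721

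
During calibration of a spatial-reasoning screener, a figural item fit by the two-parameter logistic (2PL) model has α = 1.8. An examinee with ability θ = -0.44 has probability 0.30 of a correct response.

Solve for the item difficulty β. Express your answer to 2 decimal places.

0.03

P(θ) = 1 / (1 + exp(−α(θ − β)))
logit(0.30) = ln(0.30/0.70) = -0.8473
β = θ − logit/(α) = -0.44 − (-0.8473)/1.8000 = 0.0307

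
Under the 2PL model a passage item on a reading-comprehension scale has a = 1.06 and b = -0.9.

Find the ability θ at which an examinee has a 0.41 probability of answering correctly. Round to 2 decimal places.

-1.24

P(θ) = 1 / (1 + exp(−a(θ − b)))
logit = ln(0.4100/0.5900) = -0.3640
θ = b + logit/(a) = -0.9 + (-0.3640)/1.0600 = -1.2434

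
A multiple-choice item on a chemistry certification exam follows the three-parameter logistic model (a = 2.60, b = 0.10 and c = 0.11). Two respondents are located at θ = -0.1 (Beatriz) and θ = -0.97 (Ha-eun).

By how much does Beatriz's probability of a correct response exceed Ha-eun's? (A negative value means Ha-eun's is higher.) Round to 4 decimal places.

P(θ) = c + (1 − c) · 1 / (1 + exp(−a(θ − b)))
P(Beatriz) = 0.4418  [exponent -0.5200]
P(Ha-eun) = 0.1619  [exponent -2.7820]
Difference = 0.4418 − 0.1619 = 0.2799

0.2799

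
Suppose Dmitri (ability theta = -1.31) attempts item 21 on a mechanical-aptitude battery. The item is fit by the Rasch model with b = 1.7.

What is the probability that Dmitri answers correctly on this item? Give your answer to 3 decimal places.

P(theta) = 1 / (1 + exp(−(theta − b)))
Exponent: (-1.31 − 1.7) = -3.0100
1/(1 + e^{3.0100}) = 0.0470
P = 0.0470

0.047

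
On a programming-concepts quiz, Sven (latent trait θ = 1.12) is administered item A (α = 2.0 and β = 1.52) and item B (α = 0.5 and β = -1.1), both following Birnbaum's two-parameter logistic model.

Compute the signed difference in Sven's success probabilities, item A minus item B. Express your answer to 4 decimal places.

-0.4421

P(θ) = 1 / (1 + exp(−α(θ − β)))
P_A = 0.3100
P_B = 0.7521
P_A − P_B = -0.4421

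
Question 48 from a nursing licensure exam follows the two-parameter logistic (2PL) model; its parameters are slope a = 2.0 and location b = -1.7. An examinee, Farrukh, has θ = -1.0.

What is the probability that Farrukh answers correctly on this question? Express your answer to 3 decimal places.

0.802

P(θ) = 1 / (1 + exp(−a(θ − b)))
Exponent: 2.0 × (-1.0 − (-1.7)) = 1.4000
1/(1 + e^{-1.4000}) = 0.8022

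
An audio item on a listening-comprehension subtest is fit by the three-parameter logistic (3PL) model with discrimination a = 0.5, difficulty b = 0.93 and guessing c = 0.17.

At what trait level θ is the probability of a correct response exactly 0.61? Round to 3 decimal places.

P(θ) = c + (1 − c) · 1 / (1 + exp(−a(θ − b)))
Remove guessing floor: (0.61 − 0.17)/(1 − 0.17) = 0.5301
logit = ln(0.5301/0.4699) = 0.1206
θ = b + logit/(a) = 0.93 + 0.1206/0.5000 = 1.1713

1.171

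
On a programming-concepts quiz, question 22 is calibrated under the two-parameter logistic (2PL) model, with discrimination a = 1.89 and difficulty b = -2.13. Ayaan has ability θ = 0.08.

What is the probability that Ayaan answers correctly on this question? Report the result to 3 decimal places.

P(θ) = 1 / (1 + exp(−a(θ − b)))
Exponent: 1.89 × (0.08 − (-2.13)) = 4.1769
1/(1 + e^{-4.1769}) = 0.9849

0.985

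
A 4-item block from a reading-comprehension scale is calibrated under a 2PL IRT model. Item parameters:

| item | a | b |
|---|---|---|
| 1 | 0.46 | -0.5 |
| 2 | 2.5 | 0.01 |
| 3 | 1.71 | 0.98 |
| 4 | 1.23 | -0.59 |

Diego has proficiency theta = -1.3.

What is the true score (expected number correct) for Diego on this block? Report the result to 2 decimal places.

P(theta) = 1 / (1 + exp(−a(theta − b)))
P_1 = 1/(1+e^{0.3680}) = 0.4090
P_2 = 1/(1+e^{3.2750}) = 0.0364
P_3 = 1/(1+e^{3.8988}) = 0.0199
P_4 = 1/(1+e^{0.8733}) = 0.2946
E[score] = 0.4090 + 0.0364 + 0.0199 + 0.2946 = 0.7599

0.76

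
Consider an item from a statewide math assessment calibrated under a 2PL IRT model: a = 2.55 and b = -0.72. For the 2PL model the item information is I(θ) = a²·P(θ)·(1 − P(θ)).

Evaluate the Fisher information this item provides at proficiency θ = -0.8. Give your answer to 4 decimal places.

1.6088

P = 1/(1+e^{0.2040}) = 0.4492
P(1−P) = 0.4492 × 0.5508 = 0.2474
I = a² × P(1−P) = 2.55² × 0.2474 = 1.60883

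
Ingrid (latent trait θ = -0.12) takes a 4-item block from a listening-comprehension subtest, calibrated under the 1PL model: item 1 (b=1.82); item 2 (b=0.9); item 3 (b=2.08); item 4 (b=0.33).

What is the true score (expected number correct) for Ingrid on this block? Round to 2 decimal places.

0.88

P(θ) = 1 / (1 + exp(−(θ − b)))
P_1 = 1/(1+e^{1.9400}) = 0.1256
P_2 = 1/(1+e^{1.0200}) = 0.2650
P_3 = 1/(1+e^{2.2000}) = 0.0998
P_4 = 1/(1+e^{0.4500}) = 0.3894
E[score] = 0.1256 + 0.2650 + 0.0998 + 0.3894 = 0.8798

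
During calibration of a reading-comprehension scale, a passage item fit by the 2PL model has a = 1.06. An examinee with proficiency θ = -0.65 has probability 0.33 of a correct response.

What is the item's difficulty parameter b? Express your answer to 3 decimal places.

0.018

P(θ) = 1 / (1 + exp(−a(θ − b)))
logit(0.33) = ln(0.33/0.67) = -0.7082
b = θ − logit/(a) = -0.65 − (-0.7082)/1.0600 = 0.0181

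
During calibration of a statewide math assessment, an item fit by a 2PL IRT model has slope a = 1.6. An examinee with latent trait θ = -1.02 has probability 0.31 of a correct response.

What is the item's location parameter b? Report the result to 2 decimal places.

-0.52

P(θ) = 1 / (1 + exp(−a(θ − b)))
logit(0.31) = ln(0.31/0.69) = -0.8001
b = θ − logit/(a) = -1.02 − (-0.8001)/1.6000 = -0.5199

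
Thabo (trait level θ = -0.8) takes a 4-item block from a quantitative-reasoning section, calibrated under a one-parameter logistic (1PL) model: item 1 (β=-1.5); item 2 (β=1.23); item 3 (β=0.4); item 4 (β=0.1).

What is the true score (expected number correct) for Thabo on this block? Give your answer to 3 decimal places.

1.305

P(θ) = 1 / (1 + exp(−(θ − β)))
P_1 = 1/(1+e^{-0.7000}) = 0.6682
P_2 = 1/(1+e^{2.0300}) = 0.1161
P_3 = 1/(1+e^{1.2000}) = 0.2315
P_4 = 1/(1+e^{0.9000}) = 0.2891
E[score] = 0.6682 + 0.1161 + 0.2315 + 0.2891 = 1.3048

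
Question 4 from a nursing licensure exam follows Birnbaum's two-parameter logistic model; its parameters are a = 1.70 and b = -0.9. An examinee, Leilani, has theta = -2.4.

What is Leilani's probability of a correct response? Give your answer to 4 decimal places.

P(theta) = 1 / (1 + exp(−a(theta − b)))
Exponent: 1.70 × (-2.4 − (-0.9)) = -2.5500
1/(1 + e^{2.5500}) = 0.0724

0.0724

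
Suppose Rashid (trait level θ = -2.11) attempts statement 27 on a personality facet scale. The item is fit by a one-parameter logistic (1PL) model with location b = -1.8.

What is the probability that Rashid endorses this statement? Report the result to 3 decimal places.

0.423

P(θ) = 1 / (1 + exp(−(θ − b)))
Exponent: (-2.11 − (-1.8)) = -0.3100
1/(1 + e^{0.3100}) = 0.4231
P = 0.4231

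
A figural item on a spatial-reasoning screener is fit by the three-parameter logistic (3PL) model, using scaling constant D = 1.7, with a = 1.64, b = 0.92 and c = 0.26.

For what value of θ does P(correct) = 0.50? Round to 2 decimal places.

P(θ) = c + (1 − c) · 1 / (1 + exp(−D·a(θ − b)))
Remove guessing floor: (0.50 − 0.26)/(1 − 0.26) = 0.3243
logit = ln(0.3243/0.6757) = -0.7340
θ = b + logit/(1.7·a) = 0.92 + (-0.7340)/2.7880 = 0.6567

0.66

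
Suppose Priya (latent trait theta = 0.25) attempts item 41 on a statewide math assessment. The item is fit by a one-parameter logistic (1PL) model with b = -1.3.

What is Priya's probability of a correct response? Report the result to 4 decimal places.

0.8249

P(theta) = 1 / (1 + exp(−(theta − b)))
Exponent: (0.25 − (-1.3)) = 1.5500
1/(1 + e^{-1.5500}) = 0.8249
P = 0.8249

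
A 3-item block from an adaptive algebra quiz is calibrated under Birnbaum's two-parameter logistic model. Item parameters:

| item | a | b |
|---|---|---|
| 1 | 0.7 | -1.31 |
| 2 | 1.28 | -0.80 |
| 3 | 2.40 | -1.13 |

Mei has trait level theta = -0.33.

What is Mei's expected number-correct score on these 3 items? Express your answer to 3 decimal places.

2.183

P(theta) = 1 / (1 + exp(−a(theta − b)))
P_1 = 1/(1+e^{-0.6860}) = 0.6651
P_2 = 1/(1+e^{-0.6016}) = 0.6460
P_3 = 1/(1+e^{-1.9200}) = 0.8721
E[score] = 0.6651 + 0.6460 + 0.8721 = 2.1832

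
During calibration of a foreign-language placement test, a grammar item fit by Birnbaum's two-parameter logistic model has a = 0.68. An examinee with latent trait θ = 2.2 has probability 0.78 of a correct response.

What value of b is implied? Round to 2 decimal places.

0.34

P(θ) = 1 / (1 + exp(−a(θ − b)))
logit(0.78) = ln(0.78/0.22) = 1.2657
b = θ − logit/(a) = 2.2 − 1.2657/0.6800 = 0.3387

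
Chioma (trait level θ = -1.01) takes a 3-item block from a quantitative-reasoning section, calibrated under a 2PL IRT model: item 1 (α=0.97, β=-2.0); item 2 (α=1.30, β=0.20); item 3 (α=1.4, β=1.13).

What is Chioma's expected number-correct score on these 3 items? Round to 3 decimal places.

0.943

P(θ) = 1 / (1 + exp(−α(θ − β)))
P_1 = 1/(1+e^{-0.9603}) = 0.7232
P_2 = 1/(1+e^{1.5730}) = 0.1718
P_3 = 1/(1+e^{2.9960}) = 0.0476
E[score] = 0.7232 + 0.1718 + 0.0476 = 0.9426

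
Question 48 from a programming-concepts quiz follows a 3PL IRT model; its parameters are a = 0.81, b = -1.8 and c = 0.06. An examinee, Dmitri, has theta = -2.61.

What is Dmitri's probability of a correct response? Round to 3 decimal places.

P(theta) = c + (1 − c) · 1 / (1 + exp(−a(theta − b)))
Exponent: 0.81 × (-2.61 − (-1.8)) = -0.6561
1/(1 + e^{0.6561}) = 0.3416
P = 0.06 + 0.94 × 0.3416 = 0.3811

0.381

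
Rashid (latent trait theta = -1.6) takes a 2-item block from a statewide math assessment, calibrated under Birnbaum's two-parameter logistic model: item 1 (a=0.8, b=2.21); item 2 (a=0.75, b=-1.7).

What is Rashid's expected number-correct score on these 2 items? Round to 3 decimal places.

P(theta) = 1 / (1 + exp(−a(theta − b)))
P_1 = 1/(1+e^{3.0480}) = 0.0453
P_2 = 1/(1+e^{-0.0750}) = 0.5187
E[score] = 0.0453 + 0.5187 = 0.5640

0.564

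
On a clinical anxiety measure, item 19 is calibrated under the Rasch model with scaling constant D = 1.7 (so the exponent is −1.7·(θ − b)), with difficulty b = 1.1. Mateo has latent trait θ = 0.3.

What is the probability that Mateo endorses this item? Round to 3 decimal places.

0.204

P(θ) = 1 / (1 + exp(−D·(θ − b)))
Exponent: 1.7 × (0.3 − 1.1) = -1.3600
1/(1 + e^{1.3600}) = 0.2042
P = 0.2042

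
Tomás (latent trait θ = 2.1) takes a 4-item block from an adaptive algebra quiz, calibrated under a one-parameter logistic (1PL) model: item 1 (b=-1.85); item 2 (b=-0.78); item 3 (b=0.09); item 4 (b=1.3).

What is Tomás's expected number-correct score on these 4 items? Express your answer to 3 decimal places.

3.500

P(θ) = 1 / (1 + exp(−(θ − b)))
P_1 = 1/(1+e^{-3.9500}) = 0.9811
P_2 = 1/(1+e^{-2.8800}) = 0.9468
P_3 = 1/(1+e^{-2.0100}) = 0.8818
P_4 = 1/(1+e^{-0.8000}) = 0.6900
E[score] = 0.9811 + 0.9468 + 0.8818 + 0.6900 = 3.4998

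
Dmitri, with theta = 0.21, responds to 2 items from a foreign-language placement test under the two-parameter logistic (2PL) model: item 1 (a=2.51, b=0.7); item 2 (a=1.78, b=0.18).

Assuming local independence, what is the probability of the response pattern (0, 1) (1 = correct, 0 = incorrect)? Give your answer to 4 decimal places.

0.3972

P(theta) = 1 / (1 + exp(−a(theta − b)))
P_1 = 1/(1+e^{1.2299}) = 0.2262
P_2 = 1/(1+e^{-0.0534}) = 0.5133
L = (1−P_1) × P_2 = 0.7738 × 0.5133 = 0.39723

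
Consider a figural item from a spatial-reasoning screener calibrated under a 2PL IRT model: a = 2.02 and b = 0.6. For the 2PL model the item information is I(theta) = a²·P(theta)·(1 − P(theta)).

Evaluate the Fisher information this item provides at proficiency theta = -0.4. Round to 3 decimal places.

0.422

P = 1/(1+e^{2.0200}) = 0.1171
P(1−P) = 0.1171 × 0.8829 = 0.1034
I = a² × P(1−P) = 2.02² × 0.1034 = 0.42192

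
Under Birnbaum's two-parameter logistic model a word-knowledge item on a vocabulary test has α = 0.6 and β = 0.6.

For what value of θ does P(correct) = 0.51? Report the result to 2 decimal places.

0.67

P(θ) = 1 / (1 + exp(−α(θ − β)))
logit = ln(0.5100/0.4900) = 0.0400
θ = β + logit/(α) = 0.6 + 0.0400/0.6000 = 0.6667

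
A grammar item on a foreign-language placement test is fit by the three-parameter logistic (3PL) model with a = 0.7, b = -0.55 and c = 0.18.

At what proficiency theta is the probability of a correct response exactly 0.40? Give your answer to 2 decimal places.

-1.98

P(theta) = c + (1 − c) · 1 / (1 + exp(−a(theta − b)))
Remove guessing floor: (0.40 − 0.18)/(1 − 0.18) = 0.2683
logit = ln(0.2683/0.7317) = -1.0033
theta = b + logit/(a) = -0.55 + (-1.0033)/0.7000 = -1.9833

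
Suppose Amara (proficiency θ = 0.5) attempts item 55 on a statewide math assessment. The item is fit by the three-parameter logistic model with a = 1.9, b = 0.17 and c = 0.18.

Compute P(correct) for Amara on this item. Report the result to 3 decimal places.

0.714

P(θ) = c + (1 − c) · 1 / (1 + exp(−a(θ − b)))
Exponent: 1.9 × (0.5 − 0.17) = 0.6270
1/(1 + e^{-0.6270}) = 0.6518
P = 0.18 + 0.82 × 0.6518 = 0.7145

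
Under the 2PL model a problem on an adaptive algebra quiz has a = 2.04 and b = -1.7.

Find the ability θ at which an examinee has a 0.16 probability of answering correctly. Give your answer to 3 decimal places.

P(θ) = 1 / (1 + exp(−a(θ − b)))
logit = ln(0.1600/0.8400) = -1.6582
θ = b + logit/(a) = -1.7 + (-1.6582)/2.0400 = -2.5129

-2.513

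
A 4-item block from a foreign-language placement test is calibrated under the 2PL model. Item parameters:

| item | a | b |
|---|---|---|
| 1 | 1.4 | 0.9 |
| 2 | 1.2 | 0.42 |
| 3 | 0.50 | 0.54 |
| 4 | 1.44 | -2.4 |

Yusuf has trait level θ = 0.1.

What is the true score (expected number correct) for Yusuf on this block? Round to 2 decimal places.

P(θ) = 1 / (1 + exp(−a(θ − b)))
P_1 = 1/(1+e^{1.1200}) = 0.2460
P_2 = 1/(1+e^{0.3840}) = 0.4052
P_3 = 1/(1+e^{0.2200}) = 0.4452
P_4 = 1/(1+e^{-3.6000}) = 0.9734
E[score] = 0.2460 + 0.4052 + 0.4452 + 0.9734 = 2.0698

2.07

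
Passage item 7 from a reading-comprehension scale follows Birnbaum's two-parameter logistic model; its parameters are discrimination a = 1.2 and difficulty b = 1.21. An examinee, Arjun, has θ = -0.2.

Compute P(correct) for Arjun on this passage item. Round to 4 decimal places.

0.1555

P(θ) = 1 / (1 + exp(−a(θ − b)))
Exponent: 1.2 × (-0.2 − 1.21) = -1.6920
1/(1 + e^{1.6920}) = 0.1555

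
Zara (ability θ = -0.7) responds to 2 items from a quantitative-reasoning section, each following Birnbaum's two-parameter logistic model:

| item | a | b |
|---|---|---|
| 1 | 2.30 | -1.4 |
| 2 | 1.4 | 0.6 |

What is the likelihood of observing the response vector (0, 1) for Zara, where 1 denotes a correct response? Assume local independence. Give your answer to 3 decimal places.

0.023

P(θ) = 1 / (1 + exp(−a(θ − b)))
P_1 = 1/(1+e^{-1.6100}) = 0.8334
P_2 = 1/(1+e^{1.8200}) = 0.1394
L = (1−P_1) × P_2 = 0.1666 × 0.1394 = 0.02323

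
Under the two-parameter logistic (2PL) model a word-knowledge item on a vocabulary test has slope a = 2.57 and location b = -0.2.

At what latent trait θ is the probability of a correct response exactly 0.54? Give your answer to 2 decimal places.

-0.14

P(θ) = 1 / (1 + exp(−a(θ − b)))
logit = ln(0.5400/0.4600) = 0.1603
θ = b + logit/(a) = -0.2 + 0.1603/2.5700 = -0.1376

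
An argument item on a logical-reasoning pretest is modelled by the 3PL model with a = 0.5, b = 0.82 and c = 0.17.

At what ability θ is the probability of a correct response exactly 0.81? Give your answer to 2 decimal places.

P(θ) = c + (1 − c) · 1 / (1 + exp(−a(θ − b)))
Remove guessing floor: (0.81 − 0.17)/(1 − 0.17) = 0.7711
logit = ln(0.7711/0.2289) = 1.2144
θ = b + logit/(a) = 0.82 + 1.2144/0.5000 = 3.2489

3.25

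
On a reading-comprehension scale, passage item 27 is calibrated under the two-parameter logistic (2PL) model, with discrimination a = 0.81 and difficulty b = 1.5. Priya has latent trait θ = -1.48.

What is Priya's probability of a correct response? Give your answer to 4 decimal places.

0.0821

P(θ) = 1 / (1 + exp(−a(θ − b)))
Exponent: 0.81 × (-1.48 − 1.5) = -2.4138
1/(1 + e^{2.4138}) = 0.0821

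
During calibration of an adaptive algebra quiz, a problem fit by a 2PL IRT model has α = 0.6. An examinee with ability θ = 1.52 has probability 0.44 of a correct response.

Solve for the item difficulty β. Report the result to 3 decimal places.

P(θ) = 1 / (1 + exp(−α(θ − β)))
logit(0.44) = ln(0.44/0.56) = -0.2412
β = θ − logit/(α) = 1.52 − (-0.2412)/0.6000 = 1.9219

1.922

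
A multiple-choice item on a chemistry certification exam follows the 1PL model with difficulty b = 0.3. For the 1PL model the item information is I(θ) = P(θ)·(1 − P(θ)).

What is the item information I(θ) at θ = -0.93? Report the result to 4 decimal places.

P = 1/(1+e^{1.2300}) = 0.2262
P(1−P) = 0.2262 × 0.7738 = 0.1750
I = P(1−P) = 0.17502

0.1750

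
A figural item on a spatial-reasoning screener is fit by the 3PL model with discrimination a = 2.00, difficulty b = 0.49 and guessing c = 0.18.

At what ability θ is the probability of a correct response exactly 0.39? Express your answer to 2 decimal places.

P(θ) = c + (1 − c) · 1 / (1 + exp(−a(θ − b)))
Remove guessing floor: (0.39 − 0.18)/(1 − 0.18) = 0.2561
logit = ln(0.2561/0.7439) = -1.0664
θ = b + logit/(a) = 0.49 + (-1.0664)/2.0000 = -0.0432

-0.04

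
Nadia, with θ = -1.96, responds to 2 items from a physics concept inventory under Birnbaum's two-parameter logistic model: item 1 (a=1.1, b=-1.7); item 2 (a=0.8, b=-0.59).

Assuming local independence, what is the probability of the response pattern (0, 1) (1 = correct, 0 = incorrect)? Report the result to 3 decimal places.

P(θ) = 1 / (1 + exp(−a(θ − b)))
P_1 = 1/(1+e^{0.2860}) = 0.4290
P_2 = 1/(1+e^{1.0960}) = 0.2505
L = (1−P_1) × P_2 = 0.5710 × 0.2505 = 0.14303

0.143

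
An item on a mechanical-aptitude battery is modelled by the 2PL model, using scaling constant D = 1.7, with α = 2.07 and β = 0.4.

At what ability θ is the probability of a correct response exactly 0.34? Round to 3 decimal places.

0.212

P(θ) = 1 / (1 + exp(−D·α(θ − β)))
logit = ln(0.3400/0.6600) = -0.6633
θ = β + logit/(1.7·α) = 0.4 + (-0.6633)/3.5190 = 0.2115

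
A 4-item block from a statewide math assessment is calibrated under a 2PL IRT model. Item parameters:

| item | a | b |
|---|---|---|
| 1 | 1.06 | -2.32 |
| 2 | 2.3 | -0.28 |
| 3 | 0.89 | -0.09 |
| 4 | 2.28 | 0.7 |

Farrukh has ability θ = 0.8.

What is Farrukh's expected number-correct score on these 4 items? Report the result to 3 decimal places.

3.133

P(θ) = 1 / (1 + exp(−a(θ − b)))
P_1 = 1/(1+e^{-3.3072}) = 0.9647
P_2 = 1/(1+e^{-2.4840}) = 0.9230
P_3 = 1/(1+e^{-0.7921}) = 0.6883
P_4 = 1/(1+e^{-0.2280}) = 0.5568
E[score] = 0.9647 + 0.9230 + 0.6883 + 0.5568 = 3.1327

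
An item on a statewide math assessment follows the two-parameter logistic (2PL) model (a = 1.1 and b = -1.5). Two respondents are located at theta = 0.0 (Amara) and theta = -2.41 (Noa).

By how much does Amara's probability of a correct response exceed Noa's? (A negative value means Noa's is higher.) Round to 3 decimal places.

P(theta) = 1 / (1 + exp(−a(theta − b)))
P(Amara) = 0.8389  [exponent 1.6500]
P(Noa) = 0.2687  [exponent -1.0010]
Difference = 0.8389 − 0.2687 = 0.5701

0.570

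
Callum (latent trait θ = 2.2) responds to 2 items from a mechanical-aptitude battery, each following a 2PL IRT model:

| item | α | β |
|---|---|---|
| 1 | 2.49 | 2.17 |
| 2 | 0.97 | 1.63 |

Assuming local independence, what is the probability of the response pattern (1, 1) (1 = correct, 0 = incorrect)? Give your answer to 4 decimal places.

0.3293

P(θ) = 1 / (1 + exp(−α(θ − β)))
P_1 = 1/(1+e^{-0.0747}) = 0.5187
P_2 = 1/(1+e^{-0.5529}) = 0.6348
L = P_1 × P_2 = 0.5187 × 0.6348 = 0.32925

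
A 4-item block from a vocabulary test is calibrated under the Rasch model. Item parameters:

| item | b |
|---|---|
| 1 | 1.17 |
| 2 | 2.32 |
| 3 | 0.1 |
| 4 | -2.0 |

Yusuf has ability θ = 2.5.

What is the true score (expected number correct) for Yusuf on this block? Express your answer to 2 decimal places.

P(θ) = 1 / (1 + exp(−(θ − b)))
P_1 = 1/(1+e^{-1.3300}) = 0.7908
P_2 = 1/(1+e^{-0.1800}) = 0.5449
P_3 = 1/(1+e^{-2.4000}) = 0.9168
P_4 = 1/(1+e^{-4.5000}) = 0.9890
E[score] = 0.7908 + 0.5449 + 0.9168 + 0.9890 = 3.2416

3.24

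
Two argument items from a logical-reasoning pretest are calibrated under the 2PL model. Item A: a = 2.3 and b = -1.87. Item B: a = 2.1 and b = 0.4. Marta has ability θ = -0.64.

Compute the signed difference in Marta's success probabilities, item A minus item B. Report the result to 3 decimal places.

0.843

P(θ) = 1 / (1 + exp(−a(θ − b)))
P_A = 0.9442
P_B = 0.1012
P_A − P_B = 0.8430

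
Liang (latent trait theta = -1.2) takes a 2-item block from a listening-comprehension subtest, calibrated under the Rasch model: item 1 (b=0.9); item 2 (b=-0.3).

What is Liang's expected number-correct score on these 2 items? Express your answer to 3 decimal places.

0.398

P(theta) = 1 / (1 + exp(−(theta − b)))
P_1 = 1/(1+e^{2.1000}) = 0.1091
P_2 = 1/(1+e^{0.9000}) = 0.2891
E[score] = 0.1091 + 0.2891 = 0.3981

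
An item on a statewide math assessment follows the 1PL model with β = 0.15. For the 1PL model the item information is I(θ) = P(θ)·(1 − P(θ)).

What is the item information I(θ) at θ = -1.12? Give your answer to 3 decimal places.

P = 1/(1+e^{1.2700}) = 0.2193
P(1−P) = 0.2193 × 0.7807 = 0.1712
I = P(1−P) = 0.17118

0.171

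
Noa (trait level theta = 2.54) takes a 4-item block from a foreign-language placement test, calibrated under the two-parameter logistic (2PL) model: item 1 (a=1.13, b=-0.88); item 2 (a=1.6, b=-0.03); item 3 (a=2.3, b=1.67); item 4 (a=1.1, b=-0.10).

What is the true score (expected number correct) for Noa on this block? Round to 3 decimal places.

3.792

P(theta) = 1 / (1 + exp(−a(theta − b)))
P_1 = 1/(1+e^{-3.8646}) = 0.9795
P_2 = 1/(1+e^{-4.1120}) = 0.9839
P_3 = 1/(1+e^{-2.0010}) = 0.8809
P_4 = 1/(1+e^{-2.9040}) = 0.9480
E[score] = 0.9795 + 0.9839 + 0.8809 + 0.9480 = 3.7923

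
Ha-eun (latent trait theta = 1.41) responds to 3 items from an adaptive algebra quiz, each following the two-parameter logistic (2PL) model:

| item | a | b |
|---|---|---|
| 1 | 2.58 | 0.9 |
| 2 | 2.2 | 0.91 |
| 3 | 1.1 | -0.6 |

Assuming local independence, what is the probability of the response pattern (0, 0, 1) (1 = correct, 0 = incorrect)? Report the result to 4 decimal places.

P(theta) = 1 / (1 + exp(−a(theta − b)))
P_1 = 1/(1+e^{-1.3158}) = 0.7885
P_2 = 1/(1+e^{-1.1000}) = 0.7503
P_3 = 1/(1+e^{-2.2110}) = 0.9012
L = (1−P_1) × (1−P_2) × P_3 = 0.2115 × 0.2497 × 0.9012 = 0.04761

0.0476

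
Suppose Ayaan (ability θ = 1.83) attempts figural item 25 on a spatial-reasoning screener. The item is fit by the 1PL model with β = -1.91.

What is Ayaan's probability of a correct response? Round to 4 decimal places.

0.9768

P(θ) = 1 / (1 + exp(−(θ − β)))
Exponent: (1.83 − (-1.91)) = 3.7400
1/(1 + e^{-3.7400}) = 0.9768
P = 0.9768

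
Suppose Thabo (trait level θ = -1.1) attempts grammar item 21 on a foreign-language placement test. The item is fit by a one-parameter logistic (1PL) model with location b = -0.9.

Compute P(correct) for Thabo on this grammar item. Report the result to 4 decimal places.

P(θ) = 1 / (1 + exp(−(θ − b)))
Exponent: (-1.1 − (-0.9)) = -0.2000
1/(1 + e^{0.2000}) = 0.4502
P = 0.4502

0.4502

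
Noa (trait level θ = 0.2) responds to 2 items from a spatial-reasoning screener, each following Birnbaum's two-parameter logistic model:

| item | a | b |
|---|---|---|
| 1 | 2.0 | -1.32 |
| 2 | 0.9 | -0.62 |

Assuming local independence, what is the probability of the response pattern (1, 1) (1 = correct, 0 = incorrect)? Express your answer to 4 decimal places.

P(θ) = 1 / (1 + exp(−a(θ − b)))
P_1 = 1/(1+e^{-3.0400}) = 0.9543
P_2 = 1/(1+e^{-0.7380}) = 0.6766
L = P_1 × P_2 = 0.9543 × 0.6766 = 0.64567

0.6457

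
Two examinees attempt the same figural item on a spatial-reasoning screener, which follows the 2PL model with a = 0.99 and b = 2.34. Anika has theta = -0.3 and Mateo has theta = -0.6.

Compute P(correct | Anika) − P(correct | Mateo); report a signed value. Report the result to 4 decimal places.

0.0166

P(theta) = 1 / (1 + exp(−a(theta − b)))
P(Anika) = 0.0683  [exponent -2.6136]
P(Mateo) = 0.0516  [exponent -2.9106]
Difference = 0.0683 − 0.0516 = 0.0166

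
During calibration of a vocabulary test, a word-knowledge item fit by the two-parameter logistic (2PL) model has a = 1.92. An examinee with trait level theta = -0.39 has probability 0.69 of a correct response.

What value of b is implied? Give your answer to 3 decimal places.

-0.807

P(theta) = 1 / (1 + exp(−a(theta − b)))
logit(0.69) = ln(0.69/0.31) = 0.8001
b = theta − logit/(a) = -0.39 − 0.8001/1.9200 = -0.8067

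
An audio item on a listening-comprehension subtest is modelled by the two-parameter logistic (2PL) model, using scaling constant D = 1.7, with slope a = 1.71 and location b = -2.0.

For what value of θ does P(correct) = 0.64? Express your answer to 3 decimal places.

-1.802

P(θ) = 1 / (1 + exp(−D·a(θ − b)))
logit = ln(0.6400/0.3600) = 0.5754
θ = b + logit/(1.7·a) = -2.0 + 0.5754/2.9070 = -1.8021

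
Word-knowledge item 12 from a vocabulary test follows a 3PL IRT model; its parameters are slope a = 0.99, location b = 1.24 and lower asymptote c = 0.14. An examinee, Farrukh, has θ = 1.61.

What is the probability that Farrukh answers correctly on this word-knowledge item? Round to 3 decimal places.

0.648

P(θ) = c + (1 − c) · 1 / (1 + exp(−a(θ − b)))
Exponent: 0.99 × (1.61 − 1.24) = 0.3663
1/(1 + e^{-0.3663}) = 0.5906
P = 0.14 + 0.86 × 0.5906 = 0.6479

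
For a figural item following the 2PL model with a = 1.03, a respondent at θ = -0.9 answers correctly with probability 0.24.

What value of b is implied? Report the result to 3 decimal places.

P(θ) = 1 / (1 + exp(−a(θ − b)))
logit(0.24) = ln(0.24/0.76) = -1.1527
b = θ − logit/(a) = -0.9 − (-1.1527)/1.0300 = 0.2191

0.219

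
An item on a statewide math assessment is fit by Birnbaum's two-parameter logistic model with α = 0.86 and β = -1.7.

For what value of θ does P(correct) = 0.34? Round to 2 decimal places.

P(θ) = 1 / (1 + exp(−α(θ − β)))
logit = ln(0.3400/0.6600) = -0.6633
θ = β + logit/(α) = -1.7 + (-0.6633)/0.8600 = -2.4713

-2.47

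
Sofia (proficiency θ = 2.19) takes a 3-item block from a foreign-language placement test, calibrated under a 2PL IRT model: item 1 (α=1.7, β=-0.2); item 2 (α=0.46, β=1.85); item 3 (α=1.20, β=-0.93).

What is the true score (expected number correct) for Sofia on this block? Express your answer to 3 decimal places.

2.499

P(θ) = 1 / (1 + exp(−α(θ − β)))
P_1 = 1/(1+e^{-4.0630}) = 0.9831
P_2 = 1/(1+e^{-0.1564}) = 0.5390
P_3 = 1/(1+e^{-3.7440}) = 0.9769
E[score] = 0.9831 + 0.5390 + 0.9769 = 2.4990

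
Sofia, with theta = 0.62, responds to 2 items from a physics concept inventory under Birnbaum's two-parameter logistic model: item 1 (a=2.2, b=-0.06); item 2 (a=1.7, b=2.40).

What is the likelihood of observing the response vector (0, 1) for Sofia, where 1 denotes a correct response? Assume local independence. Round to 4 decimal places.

0.0085

P(theta) = 1 / (1 + exp(−a(theta − b)))
P_1 = 1/(1+e^{-1.4960}) = 0.8170
P_2 = 1/(1+e^{3.0260}) = 0.0463
L = (1−P_1) × P_2 = 0.1830 × 0.0463 = 0.00847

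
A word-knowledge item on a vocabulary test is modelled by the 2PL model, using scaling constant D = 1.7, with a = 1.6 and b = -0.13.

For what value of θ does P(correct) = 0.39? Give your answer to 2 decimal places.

-0.29

P(θ) = 1 / (1 + exp(−D·a(θ − b)))
logit = ln(0.3900/0.6100) = -0.4473
θ = b + logit/(1.7·a) = -0.13 + (-0.4473)/2.7200 = -0.2945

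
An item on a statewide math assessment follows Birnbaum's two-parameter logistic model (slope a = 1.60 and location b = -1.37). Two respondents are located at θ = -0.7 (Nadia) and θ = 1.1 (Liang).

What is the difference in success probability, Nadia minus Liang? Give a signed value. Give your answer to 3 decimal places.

-0.236

P(θ) = 1 / (1 + exp(−a(θ − b)))
P(Nadia) = 0.7450  [exponent 1.0720]
P(Liang) = 0.9811  [exponent 3.9520]
Difference = 0.7450 − 0.9811 = -0.2362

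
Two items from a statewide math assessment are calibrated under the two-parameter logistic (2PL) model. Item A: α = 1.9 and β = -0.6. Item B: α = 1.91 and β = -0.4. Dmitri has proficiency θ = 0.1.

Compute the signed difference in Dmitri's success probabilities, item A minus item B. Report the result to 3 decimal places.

0.069

P(θ) = 1 / (1 + exp(−α(θ − β)))
P_A = 0.7908
P_B = 0.7221
P_A − P_B = 0.0687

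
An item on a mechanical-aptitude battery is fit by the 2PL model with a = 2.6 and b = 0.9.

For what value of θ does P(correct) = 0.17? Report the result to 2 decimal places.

P(θ) = 1 / (1 + exp(−a(θ − b)))
logit = ln(0.1700/0.8300) = -1.5856
θ = b + logit/(a) = 0.9 + (-1.5856)/2.6000 = 0.2901

0.29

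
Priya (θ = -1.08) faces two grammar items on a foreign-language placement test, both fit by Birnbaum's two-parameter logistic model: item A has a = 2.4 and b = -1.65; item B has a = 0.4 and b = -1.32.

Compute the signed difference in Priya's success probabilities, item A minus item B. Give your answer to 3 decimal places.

P(θ) = 1 / (1 + exp(−a(θ − b)))
P_A = 0.7971
P_B = 0.5240
P_A − P_B = 0.2731

0.273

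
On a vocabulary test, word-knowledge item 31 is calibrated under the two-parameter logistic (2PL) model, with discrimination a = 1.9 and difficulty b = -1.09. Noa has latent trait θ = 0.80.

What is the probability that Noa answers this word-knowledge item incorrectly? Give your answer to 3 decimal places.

P(θ) = 1 / (1 + exp(−a(θ − b)))
Exponent: 1.9 × (0.80 − (-1.09)) = 3.5910
1/(1 + e^{-3.5910}) = 0.9732
P(incorrect) = 1 − 0.9732 = 0.0268

0.027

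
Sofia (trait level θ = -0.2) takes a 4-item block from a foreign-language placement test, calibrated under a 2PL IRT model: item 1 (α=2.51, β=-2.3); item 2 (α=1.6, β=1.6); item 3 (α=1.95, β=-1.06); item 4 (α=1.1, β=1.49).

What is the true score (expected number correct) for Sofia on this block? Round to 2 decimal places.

P(θ) = 1 / (1 + exp(−α(θ − β)))
P_1 = 1/(1+e^{-5.2710}) = 0.9949
P_2 = 1/(1+e^{2.8800}) = 0.0532
P_3 = 1/(1+e^{-1.6770}) = 0.8425
P_4 = 1/(1+e^{1.8590}) = 0.1348
E[score] = 0.9949 + 0.0532 + 0.8425 + 0.1348 = 2.0254

2.03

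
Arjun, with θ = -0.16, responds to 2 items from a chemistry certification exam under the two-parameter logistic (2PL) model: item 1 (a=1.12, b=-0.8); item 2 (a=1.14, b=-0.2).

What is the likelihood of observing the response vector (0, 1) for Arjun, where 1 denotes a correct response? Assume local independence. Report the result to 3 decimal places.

P(θ) = 1 / (1 + exp(−a(θ − b)))
P_1 = 1/(1+e^{-0.7168}) = 0.6719
P_2 = 1/(1+e^{-0.0456}) = 0.5114
L = (1−P_1) × P_2 = 0.3281 × 0.5114 = 0.16779

0.168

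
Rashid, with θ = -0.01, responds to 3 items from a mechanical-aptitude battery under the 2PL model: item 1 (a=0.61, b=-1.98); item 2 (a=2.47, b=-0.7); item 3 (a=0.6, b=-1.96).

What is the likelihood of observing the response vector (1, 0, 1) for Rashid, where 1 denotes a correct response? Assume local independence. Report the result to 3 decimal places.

0.090

P(θ) = 1 / (1 + exp(−a(θ − b)))
P_1 = 1/(1+e^{-1.2017}) = 0.7688
P_2 = 1/(1+e^{-1.7043}) = 0.8461
P_3 = 1/(1+e^{-1.1700}) = 0.7631
L = P_1 × (1−P_2) × P_3 = 0.7688 × 0.1539 × 0.7631 = 0.09030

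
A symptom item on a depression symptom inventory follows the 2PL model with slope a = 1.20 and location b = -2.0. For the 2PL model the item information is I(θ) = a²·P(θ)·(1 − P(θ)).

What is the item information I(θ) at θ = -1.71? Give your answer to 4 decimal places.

0.3493

P = 1/(1+e^{-0.3480}) = 0.5861
P(1−P) = 0.5861 × 0.4139 = 0.2426
I = a² × P(1−P) = 1.20² × 0.2426 = 0.34932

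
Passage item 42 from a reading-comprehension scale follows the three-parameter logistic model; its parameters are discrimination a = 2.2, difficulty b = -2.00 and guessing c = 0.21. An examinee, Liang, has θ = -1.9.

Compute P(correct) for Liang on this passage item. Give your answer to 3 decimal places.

P(θ) = c + (1 − c) · 1 / (1 + exp(−a(θ − b)))
Exponent: 2.2 × (-1.9 − (-2.00)) = 0.2200
1/(1 + e^{-0.2200}) = 0.5548
P = 0.21 + 0.79 × 0.5548 = 0.6483

0.648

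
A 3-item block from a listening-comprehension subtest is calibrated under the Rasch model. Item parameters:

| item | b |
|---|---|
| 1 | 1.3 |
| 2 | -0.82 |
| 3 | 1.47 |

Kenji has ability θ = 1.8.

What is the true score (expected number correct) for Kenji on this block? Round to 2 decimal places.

P(θ) = 1 / (1 + exp(−(θ − b)))
P_1 = 1/(1+e^{-0.5000}) = 0.6225
P_2 = 1/(1+e^{-2.6200}) = 0.9321
P_3 = 1/(1+e^{-0.3300}) = 0.5818
E[score] = 0.6225 + 0.9321 + 0.5818 = 2.1364

2.14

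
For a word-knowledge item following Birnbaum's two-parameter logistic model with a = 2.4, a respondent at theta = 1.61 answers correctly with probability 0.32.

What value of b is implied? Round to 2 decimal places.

P(theta) = 1 / (1 + exp(−a(theta − b)))
logit(0.32) = ln(0.32/0.68) = -0.7538
b = theta − logit/(a) = 1.61 − (-0.7538)/2.4000 = 1.9241

1.92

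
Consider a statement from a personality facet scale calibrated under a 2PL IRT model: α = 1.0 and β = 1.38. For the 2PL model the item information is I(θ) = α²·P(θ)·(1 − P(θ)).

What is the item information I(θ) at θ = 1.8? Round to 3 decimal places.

0.239

P = 1/(1+e^{-0.4200}) = 0.6035
P(1−P) = 0.6035 × 0.3965 = 0.2393
I = α² × P(1−P) = 1.0² × 0.2393 = 0.23929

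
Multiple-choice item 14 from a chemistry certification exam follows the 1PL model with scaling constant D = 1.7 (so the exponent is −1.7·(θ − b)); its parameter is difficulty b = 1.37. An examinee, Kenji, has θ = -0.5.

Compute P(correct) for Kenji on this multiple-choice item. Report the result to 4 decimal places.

P(θ) = 1 / (1 + exp(−D·(θ − b)))
Exponent: 1.7 × (-0.5 − 1.37) = -3.1790
1/(1 + e^{3.1790}) = 0.0400
P = 0.0400

0.0400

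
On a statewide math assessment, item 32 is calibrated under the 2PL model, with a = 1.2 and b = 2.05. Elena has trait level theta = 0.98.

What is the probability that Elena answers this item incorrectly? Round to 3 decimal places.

P(theta) = 1 / (1 + exp(−a(theta − b)))
Exponent: 1.2 × (0.98 − 2.05) = -1.2840
1/(1 + e^{1.2840}) = 0.2169
P(incorrect) = 1 − 0.2169 = 0.7831

0.783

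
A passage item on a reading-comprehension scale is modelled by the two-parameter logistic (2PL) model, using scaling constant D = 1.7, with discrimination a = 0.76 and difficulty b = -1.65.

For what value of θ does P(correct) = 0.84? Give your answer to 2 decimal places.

-0.37

P(θ) = 1 / (1 + exp(−D·a(θ − b)))
logit = ln(0.8400/0.1600) = 1.6582
θ = b + logit/(1.7·a) = -1.65 + 1.6582/1.2920 = -0.3665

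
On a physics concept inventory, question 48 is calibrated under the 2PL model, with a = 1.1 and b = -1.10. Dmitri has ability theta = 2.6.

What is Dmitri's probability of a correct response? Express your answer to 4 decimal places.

0.9832

P(theta) = 1 / (1 + exp(−a(theta − b)))
Exponent: 1.1 × (2.6 − (-1.10)) = 4.0700
1/(1 + e^{-4.0700}) = 0.9832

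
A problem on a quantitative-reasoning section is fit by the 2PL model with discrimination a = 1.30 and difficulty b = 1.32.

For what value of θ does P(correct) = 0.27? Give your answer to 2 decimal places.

P(θ) = 1 / (1 + exp(−a(θ − b)))
logit = ln(0.2700/0.7300) = -0.9946
θ = b + logit/(a) = 1.32 + (-0.9946)/1.3000 = 0.5549

0.55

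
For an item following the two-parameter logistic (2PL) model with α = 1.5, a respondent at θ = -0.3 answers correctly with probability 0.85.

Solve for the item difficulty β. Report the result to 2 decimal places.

P(θ) = 1 / (1 + exp(−α(θ − β)))
logit(0.85) = ln(0.85/0.15) = 1.7346
β = θ − logit/(α) = -0.3 − 1.7346/1.5000 = -1.4564

-1.46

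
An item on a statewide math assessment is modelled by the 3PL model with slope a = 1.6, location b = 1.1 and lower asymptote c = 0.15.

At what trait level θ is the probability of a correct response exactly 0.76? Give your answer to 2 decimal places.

1.68

P(θ) = c + (1 − c) · 1 / (1 + exp(−a(θ − b)))
Remove guessing floor: (0.76 − 0.15)/(1 − 0.15) = 0.7176
logit = ln(0.7176/0.2824) = 0.9328
θ = b + logit/(a) = 1.1 + 0.9328/1.6000 = 1.6830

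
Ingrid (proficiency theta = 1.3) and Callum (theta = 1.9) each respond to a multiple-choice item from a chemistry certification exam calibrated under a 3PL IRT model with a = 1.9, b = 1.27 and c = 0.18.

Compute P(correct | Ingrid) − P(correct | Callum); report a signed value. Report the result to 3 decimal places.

P(theta) = c + (1 − c) · 1 / (1 + exp(−a(theta − b)))
P(Ingrid) = 0.6017  [exponent 0.0570]
P(Callum) = 0.8098  [exponent 1.1970]
Difference = 0.6017 − 0.8098 = -0.2081

-0.208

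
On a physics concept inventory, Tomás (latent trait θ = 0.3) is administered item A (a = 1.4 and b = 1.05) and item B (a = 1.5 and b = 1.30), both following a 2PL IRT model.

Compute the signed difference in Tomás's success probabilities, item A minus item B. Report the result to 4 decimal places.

P(θ) = 1 / (1 + exp(−a(θ − b)))
P_A = 0.2592
P_B = 0.1824
P_A − P_B = 0.0768

0.0768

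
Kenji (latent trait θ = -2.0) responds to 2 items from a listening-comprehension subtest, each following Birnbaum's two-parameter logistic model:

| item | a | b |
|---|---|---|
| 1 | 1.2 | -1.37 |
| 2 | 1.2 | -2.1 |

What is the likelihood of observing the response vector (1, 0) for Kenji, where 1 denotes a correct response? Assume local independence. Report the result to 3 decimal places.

0.150

P(θ) = 1 / (1 + exp(−a(θ − b)))
P_1 = 1/(1+e^{0.7560}) = 0.3195
P_2 = 1/(1+e^{-0.1200}) = 0.5300
L = P_1 × (1−P_2) = 0.3195 × 0.4700 = 0.15018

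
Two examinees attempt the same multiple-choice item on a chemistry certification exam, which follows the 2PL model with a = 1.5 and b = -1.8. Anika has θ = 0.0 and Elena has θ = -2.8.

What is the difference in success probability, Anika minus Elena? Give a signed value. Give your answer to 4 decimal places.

P(θ) = 1 / (1 + exp(−a(θ − b)))
P(Anika) = 0.9370  [exponent 2.7000]
P(Elena) = 0.1824  [exponent -1.5000]
Difference = 0.9370 − 0.1824 = 0.7546

0.7546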